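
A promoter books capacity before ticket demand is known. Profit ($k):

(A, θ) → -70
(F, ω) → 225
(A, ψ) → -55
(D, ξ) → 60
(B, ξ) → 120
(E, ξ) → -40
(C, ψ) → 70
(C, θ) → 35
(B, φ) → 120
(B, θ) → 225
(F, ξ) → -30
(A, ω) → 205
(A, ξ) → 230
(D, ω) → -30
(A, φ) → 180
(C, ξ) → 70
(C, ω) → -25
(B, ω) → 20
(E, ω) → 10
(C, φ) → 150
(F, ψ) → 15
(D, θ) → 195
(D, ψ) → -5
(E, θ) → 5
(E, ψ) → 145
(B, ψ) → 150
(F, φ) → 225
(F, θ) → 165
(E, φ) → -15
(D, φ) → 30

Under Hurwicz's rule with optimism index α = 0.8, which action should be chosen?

A: 0.8·230 + 0.2·(-70) = 170
B: 0.8·225 + 0.2·20 = 184
C: 0.8·150 + 0.2·(-25) = 115
D: 0.8·195 + 0.2·(-30) = 150
E: 0.8·145 + 0.2·(-40) = 108
F: 0.8·225 + 0.2·(-30) = 174
Highest Hurwicz score = 184 → B.

B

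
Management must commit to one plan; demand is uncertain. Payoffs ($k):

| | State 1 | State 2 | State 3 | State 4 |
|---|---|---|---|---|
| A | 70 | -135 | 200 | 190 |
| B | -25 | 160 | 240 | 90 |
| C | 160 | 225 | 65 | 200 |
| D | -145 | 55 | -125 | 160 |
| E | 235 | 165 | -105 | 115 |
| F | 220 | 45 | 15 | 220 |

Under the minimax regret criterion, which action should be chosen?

C

Column bests: State 1=235, State 2=225, State 3=240, State 4=220.
A regrets: 165, 360, 40, 30 → max 360
B regrets: 260, 65, 0, 130 → max 260
C regrets: 75, 0, 175, 20 → max 175
D regrets: 380, 170, 365, 60 → max 380
E regrets: 0, 60, 345, 105 → max 345
F regrets: 15, 180, 225, 0 → max 225
Smallest max regret = 175 → C.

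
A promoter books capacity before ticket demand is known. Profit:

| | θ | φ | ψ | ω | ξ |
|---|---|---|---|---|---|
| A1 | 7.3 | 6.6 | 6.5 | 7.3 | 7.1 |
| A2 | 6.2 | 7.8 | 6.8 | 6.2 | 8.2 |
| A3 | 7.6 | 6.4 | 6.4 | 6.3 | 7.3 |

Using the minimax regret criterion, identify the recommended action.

A1

Column bests: θ=7.6, φ=7.8, ψ=6.8, ω=7.3, ξ=8.2.
A1 regrets: 0.3, 1.2, 0.3, 0.0, 1.1 → max 1.2
A2 regrets: 1.4, 0.0, 0.0, 1.1, 0.0 → max 1.4
A3 regrets: 0.0, 1.4, 0.4, 1.0, 0.9 → max 1.4
Smallest max regret = 1.2 → A1.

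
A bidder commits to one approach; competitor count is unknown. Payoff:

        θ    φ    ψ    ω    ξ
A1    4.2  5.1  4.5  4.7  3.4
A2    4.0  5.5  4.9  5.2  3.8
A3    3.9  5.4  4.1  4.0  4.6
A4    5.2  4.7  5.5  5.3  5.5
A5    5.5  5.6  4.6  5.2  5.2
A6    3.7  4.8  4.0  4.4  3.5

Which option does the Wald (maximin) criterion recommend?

Row minima: A1=3.4, A2=3.8, A3=3.9, A4=4.7, A5=4.6, A6=3.5
Best worst-case = 4.7 → A4.

A4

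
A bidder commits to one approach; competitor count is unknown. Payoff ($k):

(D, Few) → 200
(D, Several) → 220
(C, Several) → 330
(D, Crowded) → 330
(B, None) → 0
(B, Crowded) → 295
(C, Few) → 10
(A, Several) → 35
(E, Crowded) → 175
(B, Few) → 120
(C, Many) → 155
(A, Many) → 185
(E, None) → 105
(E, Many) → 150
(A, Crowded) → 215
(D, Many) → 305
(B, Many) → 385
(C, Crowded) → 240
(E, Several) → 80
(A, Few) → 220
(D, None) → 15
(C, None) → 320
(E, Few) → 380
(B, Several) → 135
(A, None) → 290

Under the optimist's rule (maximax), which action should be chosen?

B

Row maxima: A=290, B=385, C=330, D=330, E=380
Best best-case = 385 → B.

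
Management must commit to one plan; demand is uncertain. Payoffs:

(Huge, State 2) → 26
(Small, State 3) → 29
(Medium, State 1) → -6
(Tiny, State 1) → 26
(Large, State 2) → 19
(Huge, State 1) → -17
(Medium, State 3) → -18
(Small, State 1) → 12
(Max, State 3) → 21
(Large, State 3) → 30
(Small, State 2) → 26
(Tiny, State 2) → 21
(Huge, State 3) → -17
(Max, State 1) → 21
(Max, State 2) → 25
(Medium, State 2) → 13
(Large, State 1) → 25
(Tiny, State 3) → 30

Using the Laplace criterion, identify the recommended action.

Tiny

Row averages: Tiny=77/3, Small=67/3, Medium=-11/3, Large=74/3, Huge=-8/3, Max=67/3
Highest average = 77/3 → Tiny.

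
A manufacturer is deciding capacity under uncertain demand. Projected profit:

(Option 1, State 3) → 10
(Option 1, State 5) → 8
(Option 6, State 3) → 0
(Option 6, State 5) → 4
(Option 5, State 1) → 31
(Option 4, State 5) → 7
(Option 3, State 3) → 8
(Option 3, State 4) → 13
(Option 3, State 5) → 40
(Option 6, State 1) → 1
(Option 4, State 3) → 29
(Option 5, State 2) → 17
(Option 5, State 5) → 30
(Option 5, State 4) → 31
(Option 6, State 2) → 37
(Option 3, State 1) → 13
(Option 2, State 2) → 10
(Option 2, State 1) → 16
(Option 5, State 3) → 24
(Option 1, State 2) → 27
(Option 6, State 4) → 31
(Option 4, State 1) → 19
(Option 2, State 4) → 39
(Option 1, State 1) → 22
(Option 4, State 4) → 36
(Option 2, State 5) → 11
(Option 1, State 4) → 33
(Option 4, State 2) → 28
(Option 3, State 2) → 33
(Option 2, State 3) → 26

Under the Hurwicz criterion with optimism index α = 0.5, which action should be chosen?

Option 2

Option 1: 0.5·33 + 0.5·8 = 20.5
Option 2: 0.5·39 + 0.5·10 = 24.5
Option 3: 0.5·40 + 0.5·8 = 24
Option 4: 0.5·36 + 0.5·7 = 21.5
Option 5: 0.5·31 + 0.5·17 = 24
Option 6: 0.5·37 + 0.5·0 = 18.5
Highest Hurwicz score = 24.5 → Option 2.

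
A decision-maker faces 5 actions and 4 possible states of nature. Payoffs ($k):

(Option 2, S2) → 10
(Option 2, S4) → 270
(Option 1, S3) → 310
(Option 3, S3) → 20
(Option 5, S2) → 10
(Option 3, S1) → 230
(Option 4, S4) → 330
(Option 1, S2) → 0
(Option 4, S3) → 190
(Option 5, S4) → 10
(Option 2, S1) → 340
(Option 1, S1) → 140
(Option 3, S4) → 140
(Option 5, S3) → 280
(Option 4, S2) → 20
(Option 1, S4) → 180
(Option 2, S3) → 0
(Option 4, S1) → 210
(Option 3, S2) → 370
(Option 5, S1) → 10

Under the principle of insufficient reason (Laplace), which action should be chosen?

Row averages: Option 1=157.5, Option 2=155, Option 3=190, Option 4=187.5, Option 5=77.5
Highest average = 190 → Option 3.

Option 3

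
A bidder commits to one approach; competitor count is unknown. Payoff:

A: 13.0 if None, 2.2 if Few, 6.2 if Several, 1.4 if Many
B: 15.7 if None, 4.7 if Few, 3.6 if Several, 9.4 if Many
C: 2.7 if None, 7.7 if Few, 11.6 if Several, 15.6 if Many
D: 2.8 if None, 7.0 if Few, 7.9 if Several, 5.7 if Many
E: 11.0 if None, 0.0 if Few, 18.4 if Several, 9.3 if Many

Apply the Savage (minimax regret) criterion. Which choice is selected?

E

Column bests: None=15.7, Few=7.7, Several=18.4, Many=15.6.
A regrets: 2.7, 5.5, 12.2, 14.2 → max 14.2
B regrets: 0.0, 3.0, 14.8, 6.2 → max 14.8
C regrets: 13.0, 0.0, 6.8, 0.0 → max 13.0
D regrets: 12.9, 0.7, 10.5, 9.9 → max 12.9
E regrets: 4.7, 7.7, 0.0, 6.3 → max 7.7
Smallest max regret = 7.7 → E.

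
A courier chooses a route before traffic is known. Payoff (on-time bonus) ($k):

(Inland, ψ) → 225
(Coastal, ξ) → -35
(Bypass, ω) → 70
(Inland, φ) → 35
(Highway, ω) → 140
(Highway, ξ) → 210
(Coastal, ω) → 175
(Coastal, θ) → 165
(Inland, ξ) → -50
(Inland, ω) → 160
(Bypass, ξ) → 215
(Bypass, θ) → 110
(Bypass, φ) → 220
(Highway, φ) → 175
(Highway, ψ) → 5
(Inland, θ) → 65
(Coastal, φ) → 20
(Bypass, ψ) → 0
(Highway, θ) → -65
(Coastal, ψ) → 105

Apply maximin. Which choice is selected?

Row minima: Coastal=-35, Inland=-50, Highway=-65, Bypass=0
Best worst-case = 0 → Bypass.

Bypass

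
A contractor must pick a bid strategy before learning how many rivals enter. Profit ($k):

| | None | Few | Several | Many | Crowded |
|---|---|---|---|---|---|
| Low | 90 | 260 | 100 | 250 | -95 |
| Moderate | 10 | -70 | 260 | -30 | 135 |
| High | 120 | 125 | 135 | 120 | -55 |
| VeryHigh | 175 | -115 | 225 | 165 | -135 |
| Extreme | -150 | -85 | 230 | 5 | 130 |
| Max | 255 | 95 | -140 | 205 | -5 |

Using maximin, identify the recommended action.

Row minima: Low=-95, Moderate=-70, High=-55, VeryHigh=-135, Extreme=-150, Max=-140
Best worst-case = -55 → High.

High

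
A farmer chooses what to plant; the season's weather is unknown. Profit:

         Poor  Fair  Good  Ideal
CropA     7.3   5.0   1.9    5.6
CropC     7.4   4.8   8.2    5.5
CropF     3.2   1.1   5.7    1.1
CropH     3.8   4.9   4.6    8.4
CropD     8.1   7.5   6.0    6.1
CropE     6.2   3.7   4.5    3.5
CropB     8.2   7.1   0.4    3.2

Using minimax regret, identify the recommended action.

CropD

Column bests: Poor=8.2, Fair=7.5, Good=8.2, Ideal=8.4.
CropA regrets: 0.9, 2.5, 6.3, 2.8 → max 6.3
CropC regrets: 0.8, 2.7, 0.0, 2.9 → max 2.9
CropF regrets: 5.0, 6.4, 2.5, 7.3 → max 7.3
CropH regrets: 4.4, 2.6, 3.6, 0.0 → max 4.4
CropD regrets: 0.1, 0.0, 2.2, 2.3 → max 2.3
CropE regrets: 2.0, 3.8, 3.7, 4.9 → max 4.9
CropB regrets: 0.0, 0.4, 7.8, 5.2 → max 7.8
Smallest max regret = 2.3 → CropD.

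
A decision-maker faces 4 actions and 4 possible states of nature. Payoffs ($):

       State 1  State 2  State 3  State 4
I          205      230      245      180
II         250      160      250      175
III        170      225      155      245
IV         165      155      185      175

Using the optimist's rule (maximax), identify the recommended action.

II

Row maxima: I=245, II=250, III=245, IV=185
Best best-case = 250 → II.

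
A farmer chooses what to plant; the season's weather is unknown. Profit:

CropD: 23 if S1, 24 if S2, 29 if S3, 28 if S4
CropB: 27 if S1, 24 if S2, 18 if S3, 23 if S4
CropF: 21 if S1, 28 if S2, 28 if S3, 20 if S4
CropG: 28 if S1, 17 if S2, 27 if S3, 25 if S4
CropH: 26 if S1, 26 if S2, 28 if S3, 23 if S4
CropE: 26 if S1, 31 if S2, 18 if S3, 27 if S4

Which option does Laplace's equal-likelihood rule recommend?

CropD

Row averages: CropD=26, CropB=23, CropF=24.25, CropG=24.25, CropH=25.75, CropE=25.5
Highest average = 26 → CropD.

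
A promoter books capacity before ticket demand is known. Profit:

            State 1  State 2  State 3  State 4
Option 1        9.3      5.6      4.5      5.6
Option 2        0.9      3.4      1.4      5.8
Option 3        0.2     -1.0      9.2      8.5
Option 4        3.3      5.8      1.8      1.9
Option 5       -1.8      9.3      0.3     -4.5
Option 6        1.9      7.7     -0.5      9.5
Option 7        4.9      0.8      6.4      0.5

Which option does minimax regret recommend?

Option 1

Column bests: State 1=9.3, State 2=9.3, State 3=9.2, State 4=9.5.
Option 1 regrets: 0.0, 3.7, 4.7, 3.9 → max 4.7
Option 2 regrets: 8.4, 5.9, 7.8, 3.7 → max 8.4
Option 3 regrets: 9.1, 10.3, 0.0, 1.0 → max 10.3
Option 4 regrets: 6.0, 3.5, 7.4, 7.6 → max 7.6
Option 5 regrets: 11.1, 0.0, 8.9, 14.0 → max 14.0
Option 6 regrets: 7.4, 1.6, 9.7, 0.0 → max 9.7
Option 7 regrets: 4.4, 8.5, 2.8, 9.0 → max 9.0
Smallest max regret = 4.7 → Option 1.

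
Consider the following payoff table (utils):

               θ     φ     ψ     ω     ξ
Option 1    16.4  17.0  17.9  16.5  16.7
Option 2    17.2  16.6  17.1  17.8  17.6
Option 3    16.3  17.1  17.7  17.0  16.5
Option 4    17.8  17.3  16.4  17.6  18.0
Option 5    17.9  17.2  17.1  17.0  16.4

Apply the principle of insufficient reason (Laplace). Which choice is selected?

Row averages: Option 1=16.9, Option 2=17.26, Option 3=16.92, Option 4=17.42, Option 5=17.12
Highest average = 17.42 → Option 4.

Option 4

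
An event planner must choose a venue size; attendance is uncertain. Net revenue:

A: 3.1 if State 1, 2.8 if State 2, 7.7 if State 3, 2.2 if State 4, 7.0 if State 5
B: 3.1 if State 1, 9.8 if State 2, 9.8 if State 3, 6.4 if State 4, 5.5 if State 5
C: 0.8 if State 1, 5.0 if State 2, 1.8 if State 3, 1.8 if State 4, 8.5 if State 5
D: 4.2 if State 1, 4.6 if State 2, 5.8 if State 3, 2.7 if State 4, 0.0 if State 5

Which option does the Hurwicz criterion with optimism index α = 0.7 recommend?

B

A: 0.7·7.7 + 0.3·2.2 = 6.05
B: 0.7·9.8 + 0.3·3.1 = 7.79
C: 0.7·8.5 + 0.3·0.8 = 6.19
D: 0.7·5.8 + 0.3·0.0 = 4.06
Highest Hurwicz score = 7.79 → B.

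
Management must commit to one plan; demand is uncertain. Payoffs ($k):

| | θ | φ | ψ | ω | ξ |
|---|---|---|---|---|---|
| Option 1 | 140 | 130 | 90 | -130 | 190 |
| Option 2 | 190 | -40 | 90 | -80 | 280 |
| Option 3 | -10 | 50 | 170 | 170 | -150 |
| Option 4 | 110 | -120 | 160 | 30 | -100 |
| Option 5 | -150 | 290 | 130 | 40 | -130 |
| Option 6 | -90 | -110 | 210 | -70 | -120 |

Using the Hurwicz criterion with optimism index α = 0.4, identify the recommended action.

Option 1: 0.4·190 + 0.6·(-130) = -2
Option 2: 0.4·280 + 0.6·(-80) = 64
Option 3: 0.4·170 + 0.6·(-150) = -22
Option 4: 0.4·160 + 0.6·(-120) = -8
Option 5: 0.4·290 + 0.6·(-150) = 26
Option 6: 0.4·210 + 0.6·(-120) = 12
Highest Hurwicz score = 64 → Option 2.

Option 2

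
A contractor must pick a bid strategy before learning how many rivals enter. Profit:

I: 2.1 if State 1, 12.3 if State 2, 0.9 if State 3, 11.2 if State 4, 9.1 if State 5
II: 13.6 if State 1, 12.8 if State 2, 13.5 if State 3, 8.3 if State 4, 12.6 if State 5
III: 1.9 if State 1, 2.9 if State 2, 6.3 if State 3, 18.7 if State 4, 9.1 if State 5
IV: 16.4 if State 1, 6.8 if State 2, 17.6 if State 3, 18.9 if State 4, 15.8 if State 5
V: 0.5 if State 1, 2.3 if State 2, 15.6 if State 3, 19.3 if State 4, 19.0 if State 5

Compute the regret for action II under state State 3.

4.1

Best payoff under State 3 is 17.6.
Regret = 17.6 − 13.5 = 4.1.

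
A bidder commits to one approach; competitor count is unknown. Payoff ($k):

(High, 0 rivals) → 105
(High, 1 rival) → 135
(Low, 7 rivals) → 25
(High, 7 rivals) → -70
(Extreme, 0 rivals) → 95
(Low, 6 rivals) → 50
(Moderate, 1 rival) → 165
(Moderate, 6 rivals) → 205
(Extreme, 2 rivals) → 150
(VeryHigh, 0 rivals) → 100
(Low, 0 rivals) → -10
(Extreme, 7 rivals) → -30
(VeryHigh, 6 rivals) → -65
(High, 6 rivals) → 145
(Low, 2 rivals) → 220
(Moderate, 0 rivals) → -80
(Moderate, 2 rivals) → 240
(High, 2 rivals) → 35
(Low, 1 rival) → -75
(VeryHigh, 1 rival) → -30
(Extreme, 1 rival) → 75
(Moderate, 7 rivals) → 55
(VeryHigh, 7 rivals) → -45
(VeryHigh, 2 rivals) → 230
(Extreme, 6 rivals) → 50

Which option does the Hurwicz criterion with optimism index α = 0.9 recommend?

Low: 0.9·220 + 0.1·(-75) = 190.5
Moderate: 0.9·240 + 0.1·(-80) = 208
High: 0.9·145 + 0.1·(-70) = 123.5
VeryHigh: 0.9·230 + 0.1·(-65) = 200.5
Extreme: 0.9·150 + 0.1·(-30) = 132
Highest Hurwicz score = 208 → Moderate.

Moderate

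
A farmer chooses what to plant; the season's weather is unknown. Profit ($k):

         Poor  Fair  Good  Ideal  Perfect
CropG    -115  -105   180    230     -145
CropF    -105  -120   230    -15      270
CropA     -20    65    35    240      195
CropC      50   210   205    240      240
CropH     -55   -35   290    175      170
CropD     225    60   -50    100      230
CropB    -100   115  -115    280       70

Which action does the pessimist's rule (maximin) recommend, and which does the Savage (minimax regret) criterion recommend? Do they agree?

maximin → CropC; minimax regret → CropC (agree)

Row minima: CropG=-145, CropF=-120, CropA=-20, CropC=50, CropH=-55, CropD=-50, CropB=-115
Best worst-case = 50 → CropC.
Column bests: Poor=225, Fair=210, Good=290, Ideal=280, Perfect=270.
CropG regrets: 340, 315, 110, 50, 415 → max 415
CropF regrets: 330, 330, 60, 295, 0 → max 330
CropA regrets: 245, 145, 255, 40, 75 → max 255
CropC regrets: 175, 0, 85, 40, 30 → max 175
CropH regrets: 280, 245, 0, 105, 100 → max 280
CropD regrets: 0, 150, 340, 180, 40 → max 340
CropB regrets: 325, 95, 405, 0, 200 → max 405
Smallest max regret = 175 → CropC.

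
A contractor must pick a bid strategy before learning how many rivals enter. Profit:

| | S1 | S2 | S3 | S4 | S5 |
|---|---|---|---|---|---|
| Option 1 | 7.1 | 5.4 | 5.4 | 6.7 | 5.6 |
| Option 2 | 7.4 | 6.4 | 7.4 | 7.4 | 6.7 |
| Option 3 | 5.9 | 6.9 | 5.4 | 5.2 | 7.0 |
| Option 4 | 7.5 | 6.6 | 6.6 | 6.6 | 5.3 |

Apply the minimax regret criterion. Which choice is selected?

Option 2

Column bests: S1=7.5, S2=6.9, S3=7.4, S4=7.4, S5=7.0.
Option 1 regrets: 0.4, 1.5, 2.0, 0.7, 1.4 → max 2.0
Option 2 regrets: 0.1, 0.5, 0.0, 0.0, 0.3 → max 0.5
Option 3 regrets: 1.6, 0.0, 2.0, 2.2, 0.0 → max 2.2
Option 4 regrets: 0.0, 0.3, 0.8, 0.8, 1.7 → max 1.7
Smallest max regret = 0.5 → Option 2.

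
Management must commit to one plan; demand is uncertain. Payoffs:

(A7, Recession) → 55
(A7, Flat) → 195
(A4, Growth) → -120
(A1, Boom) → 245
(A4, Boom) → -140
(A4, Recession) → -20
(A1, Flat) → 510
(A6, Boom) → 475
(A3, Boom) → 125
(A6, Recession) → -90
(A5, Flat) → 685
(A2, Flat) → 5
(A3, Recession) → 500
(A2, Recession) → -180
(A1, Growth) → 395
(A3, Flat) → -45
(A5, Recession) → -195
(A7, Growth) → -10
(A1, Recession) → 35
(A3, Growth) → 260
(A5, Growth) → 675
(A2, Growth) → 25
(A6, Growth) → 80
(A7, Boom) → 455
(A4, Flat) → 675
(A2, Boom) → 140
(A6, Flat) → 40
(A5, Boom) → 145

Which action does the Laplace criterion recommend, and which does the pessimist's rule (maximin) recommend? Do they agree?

laplace → A5; maximin → A1 (disagree)

Row averages: A1=296.25, A2=-2.5, A3=210, A4=98.75, A5=327.5, A6=126.25, A7=173.75
Highest average = 327.5 → A5.
Row minima: A1=35, A2=-180, A3=-45, A4=-140, A5=-195, A6=-90, A7=-10
Best worst-case = 35 → A1.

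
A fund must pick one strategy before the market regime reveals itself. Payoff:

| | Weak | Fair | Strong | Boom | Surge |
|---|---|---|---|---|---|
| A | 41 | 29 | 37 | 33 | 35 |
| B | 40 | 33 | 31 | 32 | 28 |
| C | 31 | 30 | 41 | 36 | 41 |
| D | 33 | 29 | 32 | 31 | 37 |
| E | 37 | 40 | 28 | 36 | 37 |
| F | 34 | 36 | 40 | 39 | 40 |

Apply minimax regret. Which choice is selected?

F

Column bests: Weak=41, Fair=40, Strong=41, Boom=39, Surge=41.
A regrets: 0, 11, 4, 6, 6 → max 11
B regrets: 1, 7, 10, 7, 13 → max 13
C regrets: 10, 10, 0, 3, 0 → max 10
D regrets: 8, 11, 9, 8, 4 → max 11
E regrets: 4, 0, 13, 3, 4 → max 13
F regrets: 7, 4, 1, 0, 1 → max 7
Smallest max regret = 7 → F.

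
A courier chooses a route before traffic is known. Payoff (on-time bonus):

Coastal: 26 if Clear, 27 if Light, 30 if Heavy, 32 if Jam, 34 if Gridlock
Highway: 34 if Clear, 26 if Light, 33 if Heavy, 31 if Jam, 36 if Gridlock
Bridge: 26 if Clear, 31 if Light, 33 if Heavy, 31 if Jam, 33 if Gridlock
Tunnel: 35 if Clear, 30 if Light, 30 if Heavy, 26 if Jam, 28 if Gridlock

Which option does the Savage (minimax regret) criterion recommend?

Column bests: Clear=35, Light=31, Heavy=33, Jam=32, Gridlock=36.
Coastal regrets: 9, 4, 3, 0, 2 → max 9
Highway regrets: 1, 5, 0, 1, 0 → max 5
Bridge regrets: 9, 0, 0, 1, 3 → max 9
Tunnel regrets: 0, 1, 3, 6, 8 → max 8
Smallest max regret = 5 → Highway.

Highway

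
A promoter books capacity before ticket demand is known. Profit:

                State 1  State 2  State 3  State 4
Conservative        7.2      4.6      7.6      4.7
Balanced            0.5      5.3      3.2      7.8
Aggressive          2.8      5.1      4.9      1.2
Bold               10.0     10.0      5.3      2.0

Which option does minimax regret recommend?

Column bests: State 1=10.0, State 2=10.0, State 3=7.6, State 4=7.8.
Conservative regrets: 2.8, 5.4, 0.0, 3.1 → max 5.4
Balanced regrets: 9.5, 4.7, 4.4, 0.0 → max 9.5
Aggressive regrets: 7.2, 4.9, 2.7, 6.6 → max 7.2
Bold regrets: 0.0, 0.0, 2.3, 5.8 → max 5.8
Smallest max regret = 5.4 → Conservative.

Conservative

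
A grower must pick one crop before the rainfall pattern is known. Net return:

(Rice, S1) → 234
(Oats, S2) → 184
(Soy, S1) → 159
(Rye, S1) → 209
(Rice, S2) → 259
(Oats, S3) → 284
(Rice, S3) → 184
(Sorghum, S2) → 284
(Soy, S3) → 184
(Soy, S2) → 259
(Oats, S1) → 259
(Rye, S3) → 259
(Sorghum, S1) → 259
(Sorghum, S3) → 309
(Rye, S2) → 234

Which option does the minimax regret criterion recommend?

Sorghum

Column bests: S1=259, S2=284, S3=309.
Rice regrets: 25, 25, 125 → max 125
Oats regrets: 0, 100, 25 → max 100
Soy regrets: 100, 25, 125 → max 125
Sorghum regrets: 0, 0, 0 → max 0
Rye regrets: 50, 50, 50 → max 50
Smallest max regret = 0 → Sorghum.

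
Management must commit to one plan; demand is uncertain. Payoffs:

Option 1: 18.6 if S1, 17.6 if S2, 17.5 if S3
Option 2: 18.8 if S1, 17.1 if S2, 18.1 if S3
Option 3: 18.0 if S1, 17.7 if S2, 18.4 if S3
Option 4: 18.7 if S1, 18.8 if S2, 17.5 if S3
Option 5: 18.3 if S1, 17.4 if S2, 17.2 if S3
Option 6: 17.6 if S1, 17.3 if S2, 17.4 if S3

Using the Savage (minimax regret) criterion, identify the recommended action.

Column bests: S1=18.8, S2=18.8, S3=18.4.
Option 1 regrets: 0.2, 1.2, 0.9 → max 1.2
Option 2 regrets: 0.0, 1.7, 0.3 → max 1.7
Option 3 regrets: 0.8, 1.1, 0.0 → max 1.1
Option 4 regrets: 0.1, 0.0, 0.9 → max 0.9
Option 5 regrets: 0.5, 1.4, 1.2 → max 1.4
Option 6 regrets: 1.2, 1.5, 1.0 → max 1.5
Smallest max regret = 0.9 → Option 4.

Option 4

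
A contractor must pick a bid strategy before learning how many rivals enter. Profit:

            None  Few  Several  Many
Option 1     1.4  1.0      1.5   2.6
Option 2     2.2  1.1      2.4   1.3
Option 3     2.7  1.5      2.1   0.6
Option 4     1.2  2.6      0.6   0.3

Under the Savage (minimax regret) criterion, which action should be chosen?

Column bests: None=2.7, Few=2.6, Several=2.4, Many=2.6.
Option 1 regrets: 1.3, 1.6, 0.9, 0.0 → max 1.6
Option 2 regrets: 0.5, 1.5, 0.0, 1.3 → max 1.5
Option 3 regrets: 0.0, 1.1, 0.3, 2.0 → max 2.0
Option 4 regrets: 1.5, 0.0, 1.8, 2.3 → max 2.3
Smallest max regret = 1.5 → Option 2.

Option 2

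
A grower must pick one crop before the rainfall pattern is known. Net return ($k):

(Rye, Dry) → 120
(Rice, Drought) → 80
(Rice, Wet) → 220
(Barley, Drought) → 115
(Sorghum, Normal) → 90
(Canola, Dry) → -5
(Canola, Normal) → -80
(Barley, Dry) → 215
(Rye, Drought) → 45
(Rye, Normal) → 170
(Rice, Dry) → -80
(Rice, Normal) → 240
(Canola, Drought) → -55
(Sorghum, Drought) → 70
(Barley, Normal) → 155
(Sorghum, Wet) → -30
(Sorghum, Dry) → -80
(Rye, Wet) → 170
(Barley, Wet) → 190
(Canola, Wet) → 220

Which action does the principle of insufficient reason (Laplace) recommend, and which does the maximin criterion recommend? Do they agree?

Row averages: Barley=168.75, Rye=126.25, Rice=115, Canola=20, Sorghum=12.5
Highest average = 168.75 → Barley.
Row minima: Barley=115, Rye=45, Rice=-80, Canola=-80, Sorghum=-80
Best worst-case = 115 → Barley.

laplace → Barley; maximin → Barley (agree)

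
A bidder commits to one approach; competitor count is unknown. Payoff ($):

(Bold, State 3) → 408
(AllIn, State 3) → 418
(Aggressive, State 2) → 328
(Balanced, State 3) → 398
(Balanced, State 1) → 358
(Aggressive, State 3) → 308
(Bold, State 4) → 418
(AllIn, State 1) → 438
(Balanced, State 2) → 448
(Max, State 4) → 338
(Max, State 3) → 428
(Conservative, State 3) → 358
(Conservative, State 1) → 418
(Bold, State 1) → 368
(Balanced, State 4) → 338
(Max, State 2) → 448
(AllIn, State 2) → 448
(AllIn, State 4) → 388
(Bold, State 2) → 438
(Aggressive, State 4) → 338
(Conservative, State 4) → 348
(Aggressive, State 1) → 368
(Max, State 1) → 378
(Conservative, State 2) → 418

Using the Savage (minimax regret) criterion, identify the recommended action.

AllIn

Column bests: State 1=438, State 2=448, State 3=428, State 4=418.
Conservative regrets: 20, 30, 70, 70 → max 70
Balanced regrets: 80, 0, 30, 80 → max 80
Aggressive regrets: 70, 120, 120, 80 → max 120
Bold regrets: 70, 10, 20, 0 → max 70
AllIn regrets: 0, 0, 10, 30 → max 30
Max regrets: 60, 0, 0, 80 → max 80
Smallest max regret = 30 → AllIn.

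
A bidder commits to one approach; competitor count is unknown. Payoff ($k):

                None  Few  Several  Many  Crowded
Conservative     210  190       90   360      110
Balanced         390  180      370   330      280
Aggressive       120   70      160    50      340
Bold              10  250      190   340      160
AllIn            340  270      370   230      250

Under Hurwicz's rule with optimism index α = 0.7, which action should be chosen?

AllIn

Conservative: 0.7·360 + 0.3·90 = 279
Balanced: 0.7·390 + 0.3·180 = 327
Aggressive: 0.7·340 + 0.3·50 = 253
Bold: 0.7·340 + 0.3·10 = 241
AllIn: 0.7·370 + 0.3·230 = 328
Highest Hurwicz score = 328 → AllIn.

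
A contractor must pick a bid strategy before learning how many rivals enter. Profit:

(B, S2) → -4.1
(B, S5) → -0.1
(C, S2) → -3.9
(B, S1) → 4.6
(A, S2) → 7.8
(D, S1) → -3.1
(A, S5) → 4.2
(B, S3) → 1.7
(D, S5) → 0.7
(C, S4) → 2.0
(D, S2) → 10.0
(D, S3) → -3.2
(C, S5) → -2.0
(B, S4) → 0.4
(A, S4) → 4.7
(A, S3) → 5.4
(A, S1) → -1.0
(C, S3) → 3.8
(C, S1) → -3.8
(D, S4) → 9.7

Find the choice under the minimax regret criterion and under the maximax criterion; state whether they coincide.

minimax regret → A; maximax → D (disagree)

Column bests: S1=4.6, S2=10.0, S3=5.4, S4=9.7, S5=4.2.
A regrets: 5.6, 2.2, 0.0, 5.0, 0.0 → max 5.6
B regrets: 0.0, 14.1, 3.7, 9.3, 4.3 → max 14.1
C regrets: 8.4, 13.9, 1.6, 7.7, 6.2 → max 13.9
D regrets: 7.7, 0.0, 8.6, 0.0, 3.5 → max 8.6
Smallest max regret = 5.6 → A.
Row maxima: A=7.8, B=4.6, C=3.8, D=10.0
Best best-case = 10.0 → D.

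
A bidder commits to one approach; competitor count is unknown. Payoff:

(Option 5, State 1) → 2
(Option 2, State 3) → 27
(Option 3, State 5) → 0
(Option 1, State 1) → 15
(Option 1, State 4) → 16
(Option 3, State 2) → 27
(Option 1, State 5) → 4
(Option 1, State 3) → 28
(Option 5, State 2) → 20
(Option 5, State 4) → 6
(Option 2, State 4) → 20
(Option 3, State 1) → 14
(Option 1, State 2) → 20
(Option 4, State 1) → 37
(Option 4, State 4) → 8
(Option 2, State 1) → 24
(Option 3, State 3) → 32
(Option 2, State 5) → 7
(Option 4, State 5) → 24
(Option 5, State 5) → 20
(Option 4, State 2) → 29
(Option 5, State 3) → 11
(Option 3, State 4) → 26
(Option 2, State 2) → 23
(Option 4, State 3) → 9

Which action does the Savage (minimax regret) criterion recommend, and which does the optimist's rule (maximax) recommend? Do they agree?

Column bests: State 1=37, State 2=29, State 3=32, State 4=26, State 5=24.
Option 1 regrets: 22, 9, 4, 10, 20 → max 22
Option 2 regrets: 13, 6, 5, 6, 17 → max 17
Option 3 regrets: 23, 2, 0, 0, 24 → max 24
Option 4 regrets: 0, 0, 23, 18, 0 → max 23
Option 5 regrets: 35, 9, 21, 20, 4 → max 35
Smallest max regret = 17 → Option 2.
Row maxima: Option 1=28, Option 2=27, Option 3=32, Option 4=37, Option 5=20
Best best-case = 37 → Option 4.

minimax regret → Option 2; maximax → Option 4 (disagree)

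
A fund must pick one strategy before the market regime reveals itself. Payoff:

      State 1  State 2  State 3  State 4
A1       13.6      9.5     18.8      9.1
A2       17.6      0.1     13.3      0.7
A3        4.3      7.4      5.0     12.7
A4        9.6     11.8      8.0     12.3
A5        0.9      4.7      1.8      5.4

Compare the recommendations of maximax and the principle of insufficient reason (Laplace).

maximax → A1; laplace → A1 (agree)

Row maxima: A1=18.8, A2=17.6, A3=12.7, A4=12.3, A5=5.4
Best best-case = 18.8 → A1.
Row averages: A1=12.75, A2=7.925, A3=7.35, A4=10.425, A5=3.2
Highest average = 12.75 → A1.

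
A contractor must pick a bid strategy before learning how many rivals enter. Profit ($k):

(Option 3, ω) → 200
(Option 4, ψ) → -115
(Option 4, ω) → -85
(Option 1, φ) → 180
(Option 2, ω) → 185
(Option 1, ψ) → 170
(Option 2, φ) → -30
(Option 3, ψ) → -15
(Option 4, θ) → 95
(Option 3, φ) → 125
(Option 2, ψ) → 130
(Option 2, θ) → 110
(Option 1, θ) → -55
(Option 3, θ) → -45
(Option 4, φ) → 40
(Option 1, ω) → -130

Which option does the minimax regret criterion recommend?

Column bests: θ=110, φ=180, ψ=170, ω=200.
Option 1 regrets: 165, 0, 0, 330 → max 330
Option 2 regrets: 0, 210, 40, 15 → max 210
Option 3 regrets: 155, 55, 185, 0 → max 185
Option 4 regrets: 15, 140, 285, 285 → max 285
Smallest max regret = 185 → Option 3.

Option 3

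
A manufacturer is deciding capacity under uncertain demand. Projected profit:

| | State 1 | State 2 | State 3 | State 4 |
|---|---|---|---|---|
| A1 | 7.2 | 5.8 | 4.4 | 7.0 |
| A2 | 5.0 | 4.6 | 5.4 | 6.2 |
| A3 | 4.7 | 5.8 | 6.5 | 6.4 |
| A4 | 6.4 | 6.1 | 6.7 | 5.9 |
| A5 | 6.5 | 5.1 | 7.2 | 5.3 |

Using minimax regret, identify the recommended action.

Column bests: State 1=7.2, State 2=6.1, State 3=7.2, State 4=7.0.
A1 regrets: 0.0, 0.3, 2.8, 0.0 → max 2.8
A2 regrets: 2.2, 1.5, 1.8, 0.8 → max 2.2
A3 regrets: 2.5, 0.3, 0.7, 0.6 → max 2.5
A4 regrets: 0.8, 0.0, 0.5, 1.1 → max 1.1
A5 regrets: 0.7, 1.0, 0.0, 1.7 → max 1.7
Smallest max regret = 1.1 → A4.

A4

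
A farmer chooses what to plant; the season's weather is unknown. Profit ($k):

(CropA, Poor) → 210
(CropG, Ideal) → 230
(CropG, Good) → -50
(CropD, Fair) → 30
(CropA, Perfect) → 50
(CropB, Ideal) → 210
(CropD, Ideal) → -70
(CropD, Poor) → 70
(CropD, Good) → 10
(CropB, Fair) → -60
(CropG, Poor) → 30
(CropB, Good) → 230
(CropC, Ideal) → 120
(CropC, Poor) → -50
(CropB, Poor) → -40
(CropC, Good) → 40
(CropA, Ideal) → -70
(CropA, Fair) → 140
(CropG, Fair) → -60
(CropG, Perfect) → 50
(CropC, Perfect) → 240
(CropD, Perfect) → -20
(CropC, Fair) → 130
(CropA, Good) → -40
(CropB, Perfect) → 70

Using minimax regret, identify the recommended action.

CropB

Column bests: Poor=210, Fair=140, Good=230, Ideal=230, Perfect=240.
CropC regrets: 260, 10, 190, 110, 0 → max 260
CropG regrets: 180, 200, 280, 0, 190 → max 280
CropB regrets: 250, 200, 0, 20, 170 → max 250
CropA regrets: 0, 0, 270, 300, 190 → max 300
CropD regrets: 140, 110, 220, 300, 260 → max 300
Smallest max regret = 250 → CropB.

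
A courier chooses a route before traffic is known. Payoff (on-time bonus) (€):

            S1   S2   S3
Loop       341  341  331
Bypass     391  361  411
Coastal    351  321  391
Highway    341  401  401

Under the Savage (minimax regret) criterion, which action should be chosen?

Bypass

Column bests: S1=391, S2=401, S3=411.
Loop regrets: 50, 60, 80 → max 80
Bypass regrets: 0, 40, 0 → max 40
Coastal regrets: 40, 80, 20 → max 80
Highway regrets: 50, 0, 10 → max 50
Smallest max regret = 40 → Bypass.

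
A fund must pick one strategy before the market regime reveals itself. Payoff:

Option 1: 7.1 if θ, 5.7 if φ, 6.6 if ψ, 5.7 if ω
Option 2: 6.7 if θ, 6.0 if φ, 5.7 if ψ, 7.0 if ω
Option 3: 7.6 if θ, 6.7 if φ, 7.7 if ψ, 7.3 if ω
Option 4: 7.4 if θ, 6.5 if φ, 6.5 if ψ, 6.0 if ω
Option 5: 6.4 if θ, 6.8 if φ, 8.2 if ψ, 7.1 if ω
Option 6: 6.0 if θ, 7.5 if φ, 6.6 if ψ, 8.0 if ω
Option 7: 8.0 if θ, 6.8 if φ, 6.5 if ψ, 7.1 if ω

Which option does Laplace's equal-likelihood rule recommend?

Option 3

Row averages: Option 1=6.275, Option 2=6.35, Option 3=7.325, Option 4=6.6, Option 5=7.125, Option 6=7.025, Option 7=7.1
Highest average = 7.325 → Option 3.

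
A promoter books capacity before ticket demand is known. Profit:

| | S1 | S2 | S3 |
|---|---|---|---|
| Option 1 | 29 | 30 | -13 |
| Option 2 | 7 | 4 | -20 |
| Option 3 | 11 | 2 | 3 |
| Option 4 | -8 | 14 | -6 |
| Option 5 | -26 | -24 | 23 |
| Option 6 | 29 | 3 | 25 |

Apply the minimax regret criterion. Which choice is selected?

Option 6

Column bests: S1=29, S2=30, S3=25.
Option 1 regrets: 0, 0, 38 → max 38
Option 2 regrets: 22, 26, 45 → max 45
Option 3 regrets: 18, 28, 22 → max 28
Option 4 regrets: 37, 16, 31 → max 37
Option 5 regrets: 55, 54, 2 → max 55
Option 6 regrets: 0, 27, 0 → max 27
Smallest max regret = 27 → Option 6.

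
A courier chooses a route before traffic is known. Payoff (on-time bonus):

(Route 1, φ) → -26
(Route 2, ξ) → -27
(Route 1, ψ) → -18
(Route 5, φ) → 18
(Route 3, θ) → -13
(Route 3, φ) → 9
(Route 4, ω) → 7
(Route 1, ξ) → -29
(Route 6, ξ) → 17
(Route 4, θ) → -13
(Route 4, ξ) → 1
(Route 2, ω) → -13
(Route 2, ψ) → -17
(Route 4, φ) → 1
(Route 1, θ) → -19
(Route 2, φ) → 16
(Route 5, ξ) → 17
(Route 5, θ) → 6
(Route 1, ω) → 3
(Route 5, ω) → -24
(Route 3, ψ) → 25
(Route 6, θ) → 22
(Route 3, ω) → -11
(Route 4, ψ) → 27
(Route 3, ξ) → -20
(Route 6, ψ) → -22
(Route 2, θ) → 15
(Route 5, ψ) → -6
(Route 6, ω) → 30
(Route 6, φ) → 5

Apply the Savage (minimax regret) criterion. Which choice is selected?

Route 4

Column bests: θ=22, φ=18, ψ=27, ω=30, ξ=17.
Route 1 regrets: 41, 44, 45, 27, 46 → max 46
Route 2 regrets: 7, 2, 44, 43, 44 → max 44
Route 3 regrets: 35, 9, 2, 41, 37 → max 41
Route 4 regrets: 35, 17, 0, 23, 16 → max 35
Route 5 regrets: 16, 0, 33, 54, 0 → max 54
Route 6 regrets: 0, 13, 49, 0, 0 → max 49
Smallest max regret = 35 → Route 4.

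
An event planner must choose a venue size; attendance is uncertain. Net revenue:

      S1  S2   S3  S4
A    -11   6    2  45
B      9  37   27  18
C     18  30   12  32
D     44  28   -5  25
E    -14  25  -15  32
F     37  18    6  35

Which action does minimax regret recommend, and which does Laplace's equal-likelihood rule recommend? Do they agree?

Column bests: S1=44, S2=37, S3=27, S4=45.
A regrets: 55, 31, 25, 0 → max 55
B regrets: 35, 0, 0, 27 → max 35
C regrets: 26, 7, 15, 13 → max 26
D regrets: 0, 9, 32, 20 → max 32
E regrets: 58, 12, 42, 13 → max 58
F regrets: 7, 19, 21, 10 → max 21
Smallest max regret = 21 → F.
Row averages: A=10.5, B=22.75, C=23, D=23, E=7, F=24
Highest average = 24 → F.

minimax regret → F; laplace → F (agree)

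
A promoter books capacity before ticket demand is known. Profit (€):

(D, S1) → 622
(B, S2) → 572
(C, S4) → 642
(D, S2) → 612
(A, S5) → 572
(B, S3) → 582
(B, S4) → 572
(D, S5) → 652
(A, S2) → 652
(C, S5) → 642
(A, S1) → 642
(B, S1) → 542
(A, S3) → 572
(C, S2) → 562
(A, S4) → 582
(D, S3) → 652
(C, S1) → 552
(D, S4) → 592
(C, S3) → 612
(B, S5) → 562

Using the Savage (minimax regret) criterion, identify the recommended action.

Column bests: S1=642, S2=652, S3=652, S4=642, S5=652.
A regrets: 0, 0, 80, 60, 80 → max 80
B regrets: 100, 80, 70, 70, 90 → max 100
C regrets: 90, 90, 40, 0, 10 → max 90
D regrets: 20, 40, 0, 50, 0 → max 50
Smallest max regret = 50 → D.

D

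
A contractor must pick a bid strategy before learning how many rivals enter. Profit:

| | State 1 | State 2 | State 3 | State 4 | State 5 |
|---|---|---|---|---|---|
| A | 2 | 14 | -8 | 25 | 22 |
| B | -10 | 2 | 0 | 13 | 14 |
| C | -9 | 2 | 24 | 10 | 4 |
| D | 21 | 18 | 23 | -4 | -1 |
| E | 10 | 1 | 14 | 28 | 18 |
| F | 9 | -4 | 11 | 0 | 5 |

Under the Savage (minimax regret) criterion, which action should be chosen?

E

Column bests: State 1=21, State 2=18, State 3=24, State 4=28, State 5=22.
A regrets: 19, 4, 32, 3, 0 → max 32
B regrets: 31, 16, 24, 15, 8 → max 31
C regrets: 30, 16, 0, 18, 18 → max 30
D regrets: 0, 0, 1, 32, 23 → max 32
E regrets: 11, 17, 10, 0, 4 → max 17
F regrets: 12, 22, 13, 28, 17 → max 28
Smallest max regret = 17 → E.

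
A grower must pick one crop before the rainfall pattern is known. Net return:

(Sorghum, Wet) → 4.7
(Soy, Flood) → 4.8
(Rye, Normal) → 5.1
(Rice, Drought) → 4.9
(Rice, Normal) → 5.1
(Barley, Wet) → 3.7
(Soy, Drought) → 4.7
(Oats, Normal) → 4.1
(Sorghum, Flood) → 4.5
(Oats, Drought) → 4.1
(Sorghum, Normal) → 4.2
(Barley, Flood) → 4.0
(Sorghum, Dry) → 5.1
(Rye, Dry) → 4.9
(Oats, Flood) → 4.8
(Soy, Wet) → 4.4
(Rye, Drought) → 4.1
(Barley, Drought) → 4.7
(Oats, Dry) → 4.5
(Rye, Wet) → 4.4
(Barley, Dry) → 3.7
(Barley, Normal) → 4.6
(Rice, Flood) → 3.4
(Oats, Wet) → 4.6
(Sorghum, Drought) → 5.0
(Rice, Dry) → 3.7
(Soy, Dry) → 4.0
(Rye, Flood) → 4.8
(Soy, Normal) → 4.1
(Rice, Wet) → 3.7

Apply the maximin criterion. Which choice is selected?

Sorghum

Row minima: Sorghum=4.2, Oats=4.1, Barley=3.7, Rye=4.1, Soy=4.0, Rice=3.4
Best worst-case = 4.2 → Sorghum.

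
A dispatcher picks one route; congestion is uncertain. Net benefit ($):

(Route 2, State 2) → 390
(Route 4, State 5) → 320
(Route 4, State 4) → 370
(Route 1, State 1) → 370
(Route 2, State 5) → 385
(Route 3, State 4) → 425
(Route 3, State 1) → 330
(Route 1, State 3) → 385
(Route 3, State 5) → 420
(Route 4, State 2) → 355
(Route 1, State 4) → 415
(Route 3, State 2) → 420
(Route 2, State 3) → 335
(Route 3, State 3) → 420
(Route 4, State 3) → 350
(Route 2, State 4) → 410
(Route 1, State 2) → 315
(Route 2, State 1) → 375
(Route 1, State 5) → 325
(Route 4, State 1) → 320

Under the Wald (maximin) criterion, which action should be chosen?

Route 2

Row minima: Route 1=315, Route 2=335, Route 3=330, Route 4=320
Best worst-case = 335 → Route 2.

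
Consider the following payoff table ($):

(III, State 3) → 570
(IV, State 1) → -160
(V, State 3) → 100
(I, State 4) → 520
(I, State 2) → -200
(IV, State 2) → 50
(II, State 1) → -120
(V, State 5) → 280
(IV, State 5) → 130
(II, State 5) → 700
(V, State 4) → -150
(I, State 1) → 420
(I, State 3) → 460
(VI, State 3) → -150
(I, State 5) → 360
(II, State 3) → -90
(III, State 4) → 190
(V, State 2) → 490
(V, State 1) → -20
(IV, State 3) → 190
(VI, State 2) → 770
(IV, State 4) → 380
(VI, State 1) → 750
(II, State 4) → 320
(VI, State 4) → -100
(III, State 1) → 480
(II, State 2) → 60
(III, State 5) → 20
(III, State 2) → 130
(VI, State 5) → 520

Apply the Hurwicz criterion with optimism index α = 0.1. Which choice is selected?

III

I: 0.1·520 + 0.9·(-200) = -128
II: 0.1·700 + 0.9·(-120) = -38
III: 0.1·570 + 0.9·20 = 75
IV: 0.1·380 + 0.9·(-160) = -106
V: 0.1·490 + 0.9·(-150) = -86
VI: 0.1·770 + 0.9·(-150) = -58
Highest Hurwicz score = 75 → III.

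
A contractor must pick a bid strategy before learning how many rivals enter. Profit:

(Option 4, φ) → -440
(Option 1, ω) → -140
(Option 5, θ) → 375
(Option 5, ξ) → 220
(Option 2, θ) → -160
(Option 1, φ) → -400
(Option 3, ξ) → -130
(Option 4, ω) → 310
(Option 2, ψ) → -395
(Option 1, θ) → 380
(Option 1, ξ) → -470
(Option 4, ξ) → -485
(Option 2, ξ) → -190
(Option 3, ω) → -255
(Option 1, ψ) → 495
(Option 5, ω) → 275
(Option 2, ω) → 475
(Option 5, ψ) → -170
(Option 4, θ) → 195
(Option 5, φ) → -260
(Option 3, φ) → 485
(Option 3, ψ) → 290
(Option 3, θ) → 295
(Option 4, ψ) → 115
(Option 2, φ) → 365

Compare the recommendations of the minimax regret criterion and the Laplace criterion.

Column bests: θ=380, φ=485, ψ=495, ω=475, ξ=220.
Option 1 regrets: 0, 885, 0, 615, 690 → max 885
Option 2 regrets: 540, 120, 890, 0, 410 → max 890
Option 3 regrets: 85, 0, 205, 730, 350 → max 730
Option 4 regrets: 185, 925, 380, 165, 705 → max 925
Option 5 regrets: 5, 745, 665, 200, 0 → max 745
Smallest max regret = 730 → Option 3.
Row averages: Option 1=-27, Option 2=19, Option 3=137, Option 4=-61, Option 5=88
Highest average = 137 → Option 3.

minimax regret → Option 3; laplace → Option 3 (agree)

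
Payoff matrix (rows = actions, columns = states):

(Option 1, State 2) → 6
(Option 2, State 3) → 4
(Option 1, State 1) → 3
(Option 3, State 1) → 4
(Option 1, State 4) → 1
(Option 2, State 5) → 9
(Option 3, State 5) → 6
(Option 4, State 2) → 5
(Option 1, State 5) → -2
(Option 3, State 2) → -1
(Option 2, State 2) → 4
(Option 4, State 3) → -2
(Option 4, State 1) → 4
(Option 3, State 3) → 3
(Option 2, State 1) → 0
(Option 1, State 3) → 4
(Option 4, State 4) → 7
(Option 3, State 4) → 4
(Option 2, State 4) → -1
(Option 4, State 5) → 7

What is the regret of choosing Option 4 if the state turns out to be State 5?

2

Best payoff under State 5 is 9.
Regret = 9 − 7 = 2.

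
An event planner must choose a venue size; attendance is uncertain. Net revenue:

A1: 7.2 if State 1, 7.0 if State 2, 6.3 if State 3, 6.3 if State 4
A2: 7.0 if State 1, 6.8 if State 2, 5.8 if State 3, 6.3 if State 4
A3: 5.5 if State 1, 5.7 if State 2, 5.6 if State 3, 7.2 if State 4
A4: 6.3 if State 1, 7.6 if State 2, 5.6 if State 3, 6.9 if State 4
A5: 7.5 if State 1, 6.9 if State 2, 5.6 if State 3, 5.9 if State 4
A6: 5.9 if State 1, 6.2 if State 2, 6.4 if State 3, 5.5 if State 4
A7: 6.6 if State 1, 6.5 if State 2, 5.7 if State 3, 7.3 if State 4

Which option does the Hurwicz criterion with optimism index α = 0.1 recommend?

A1

A1: 0.1·7.2 + 0.9·6.3 = 6.39
A2: 0.1·7.0 + 0.9·5.8 = 5.92
A3: 0.1·7.2 + 0.9·5.5 = 5.67
A4: 0.1·7.6 + 0.9·5.6 = 5.8
A5: 0.1·7.5 + 0.9·5.6 = 5.79
A6: 0.1·6.4 + 0.9·5.5 = 5.59
A7: 0.1·7.3 + 0.9·5.7 = 5.86
Highest Hurwicz score = 6.39 → A1.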